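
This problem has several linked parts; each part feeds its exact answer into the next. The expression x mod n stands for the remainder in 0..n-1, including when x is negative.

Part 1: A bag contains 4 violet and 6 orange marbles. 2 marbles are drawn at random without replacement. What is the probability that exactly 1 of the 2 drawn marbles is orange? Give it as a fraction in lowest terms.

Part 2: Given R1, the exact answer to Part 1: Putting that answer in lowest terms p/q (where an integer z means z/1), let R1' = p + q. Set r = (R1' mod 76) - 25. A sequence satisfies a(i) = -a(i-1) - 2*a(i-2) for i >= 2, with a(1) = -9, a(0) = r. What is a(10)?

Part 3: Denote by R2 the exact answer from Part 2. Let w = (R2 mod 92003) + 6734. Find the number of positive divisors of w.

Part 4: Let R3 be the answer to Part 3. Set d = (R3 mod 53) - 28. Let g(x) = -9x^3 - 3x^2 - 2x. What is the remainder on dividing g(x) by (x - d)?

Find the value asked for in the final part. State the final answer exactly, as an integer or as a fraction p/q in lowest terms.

70840

Part 1: total draws C(10,2) = 45; favorable C(6,1)*C(4,1) = 24; P = 8/15; answer 8/15
Part 2: R1 = 8/15; threaded value p + q = 23; r = -2; a(2) = -1*(-9) - 2*(-2) = 13; iterating: a(2)=13, a(3)=5, a(4)=-31, a(5)=21, a(6)=41, a(7)=-83, a(8)=1, a(9)=165, a(10)=-167; answer -167
Part 3: R2 = -167; w = 98570; 98570 = 2 * 5 * 9857; number of divisors = (1+1) * (1+1) * (1+1) = 8; answer 8
Part 4: R3 = 8; d = -20; remainder = value at the root: -9*(-20)^3 - 3*(-20)^2 - 2*(-20)^1 = (72000) + (-1200) + (40) = 70840; answer 70840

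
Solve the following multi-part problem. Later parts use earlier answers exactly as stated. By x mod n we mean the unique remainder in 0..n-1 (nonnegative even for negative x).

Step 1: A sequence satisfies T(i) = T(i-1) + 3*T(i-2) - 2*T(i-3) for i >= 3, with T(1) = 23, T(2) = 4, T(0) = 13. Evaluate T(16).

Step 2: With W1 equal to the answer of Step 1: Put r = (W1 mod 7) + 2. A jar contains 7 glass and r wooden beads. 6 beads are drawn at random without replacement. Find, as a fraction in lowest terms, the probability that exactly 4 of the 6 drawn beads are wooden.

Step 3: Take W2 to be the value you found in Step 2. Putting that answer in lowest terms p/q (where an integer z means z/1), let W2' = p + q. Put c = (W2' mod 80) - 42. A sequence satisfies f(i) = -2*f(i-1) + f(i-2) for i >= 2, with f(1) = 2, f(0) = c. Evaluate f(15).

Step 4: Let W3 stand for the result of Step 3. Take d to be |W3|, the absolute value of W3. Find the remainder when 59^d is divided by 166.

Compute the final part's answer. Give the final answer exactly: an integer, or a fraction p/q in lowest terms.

27

Step 1: T(3) = 1*(4) + 3*(23) - 2*(13) = 47; iterating: T(3)=47, T(4)=13, T(5)=146, T(6)=91, T(7)=503, T(8)=484, T(9)=1811, T(10)=2257, T(11)=6722, T(12)=9871, T(13)=25523, T(14)=41692, T(15)=98519, T(16)=172549; answer 172549
Step 2: W1 = 172549; r = 8; total draws C(15,6) = 5005; favorable C(8,4)*C(7,2) = 1470; P = 42/143; answer 42/143
Step 3: W2 = 42/143; threaded value p + q = 185; c = -17; f(2) = -2*(2) + 1*(-17) = -21; iterating: f(2)=-21, f(3)=44, f(4)=-109, f(5)=262, f(6)=-633, f(7)=1528, f(8)=-3689, f(9)=8906, f(10)=-21501, f(11)=51908, f(12)=-125317, f(13)=302542, f(14)=-730401, f(15)=1763344; answer 1763344
Step 4: W3 = 1763344; d = 1763344; squarings mod 166: 59^1=59, 59^2=161, 59^4=25, 59^8=127, 59^16=27, 59^32=65, 59^64=75, 59^128=147, 59^256=29, 59^512=11, 59^1024=121, 59^2048=33, 59^4096=93, 59^8192=17, 59^16384=123, 59^32768=23, 59^65536=31, 59^131072=131, 59^262144=63, 59^524288=151, 59^1048576=59; 59^1763344 = 59^16 * 59^2048 * 59^8192 * 59^16384 * 59^32768 * 59^131072 * 59^524288 * 59^1048576 = 27 (mod 166); answer 27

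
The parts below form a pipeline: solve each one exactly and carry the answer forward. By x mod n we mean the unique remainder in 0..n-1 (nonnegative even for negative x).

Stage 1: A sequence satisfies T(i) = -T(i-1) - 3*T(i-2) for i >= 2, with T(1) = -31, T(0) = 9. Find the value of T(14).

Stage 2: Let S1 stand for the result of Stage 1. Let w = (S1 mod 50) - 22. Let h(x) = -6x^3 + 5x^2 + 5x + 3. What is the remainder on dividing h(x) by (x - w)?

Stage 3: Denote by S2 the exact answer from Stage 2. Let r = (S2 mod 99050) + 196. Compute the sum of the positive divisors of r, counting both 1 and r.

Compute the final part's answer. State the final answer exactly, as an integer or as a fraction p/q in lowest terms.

150528

Stage 1: T(2) = -1*(-31) - 3*(9) = 4; iterating: T(2)=4, T(3)=89, T(4)=-101, T(5)=-166, T(6)=469, T(7)=29, T(8)=-1436, T(9)=1349, T(10)=2959, T(11)=-7006, T(12)=-1871, T(13)=22889, T(14)=-17276; answer -17276
Stage 2: S1 = -17276; w = 2; remainder = value at the root: -6*(2)^3 + 5*(2)^2 + 5*(2)^1 + 3 = (-48) + (20) + (10) + (3) = -15; answer -15
Stage 3: S2 = -15; r = 99231; 99231 = 3 * 11 * 31 * 97; sigma = (1 + 3) * (1 + 11) * (1 + 31) * (1 + 97) = 4 * 12 * 32 * 98 = 150528; answer 150528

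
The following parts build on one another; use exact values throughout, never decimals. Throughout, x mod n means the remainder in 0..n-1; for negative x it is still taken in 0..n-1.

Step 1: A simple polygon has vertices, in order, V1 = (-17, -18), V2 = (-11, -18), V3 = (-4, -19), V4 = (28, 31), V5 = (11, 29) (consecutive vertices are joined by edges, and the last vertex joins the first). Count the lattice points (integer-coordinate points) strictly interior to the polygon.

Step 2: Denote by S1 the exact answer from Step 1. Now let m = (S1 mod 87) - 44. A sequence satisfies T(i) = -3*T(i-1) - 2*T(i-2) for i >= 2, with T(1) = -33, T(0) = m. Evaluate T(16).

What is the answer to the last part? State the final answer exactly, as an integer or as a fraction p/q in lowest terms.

4456345

Step 1: cross terms: (-17*-18 - -11*-18)=108, (-11*-19 - -4*-18)=137, (-4*31 - 28*-19)=408, (28*29 - 11*31)=471, (11*-18 - -17*29)=295; twice the area = |1419| = 1419; area = 1419/2; boundary points = 6 + 1 + 2 + 1 + 1 = 11; strictly interior points = area - boundary/2 + 1 = 705; answer 705
Step 2: S1 = 705; m = -35; T(2) = -3*(-33) - 2*(-35) = 169; iterating: T(2)=169, T(3)=-441, T(4)=985, T(5)=-2073, T(6)=4249, T(7)=-8601, T(8)=17305, T(9)=-34713, T(10)=69529, T(11)=-139161, T(12)=278425, T(13)=-556953, T(14)=1114009, T(15)=-2228121, T(16)=4456345; answer 4456345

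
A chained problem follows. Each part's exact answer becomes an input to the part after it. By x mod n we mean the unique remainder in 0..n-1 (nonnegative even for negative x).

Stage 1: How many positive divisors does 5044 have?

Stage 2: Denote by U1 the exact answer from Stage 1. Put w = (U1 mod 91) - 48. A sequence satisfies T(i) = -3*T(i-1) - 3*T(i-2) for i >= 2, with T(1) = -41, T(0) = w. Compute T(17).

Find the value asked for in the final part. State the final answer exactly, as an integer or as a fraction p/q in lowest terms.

-977589

Stage 1: 5044 = 2^2 * 13 * 97; number of divisors = (2+1) * (1+1) * (1+1) = 12; answer 12
Stage 2: U1 = 12; w = -36; T(2) = -3*(-41) - 3*(-36) = 231; iterating: T(2)=231, T(3)=-570, T(4)=1017, T(5)=-1341, T(6)=972, T(7)=1107, T(8)=-6237, T(9)=15390, T(10)=-27459, T(11)=36207, T(12)=-26244, T(13)=-29889, T(14)=168399, T(15)=-415530, T(16)=741393, T(17)=-977589; answer -977589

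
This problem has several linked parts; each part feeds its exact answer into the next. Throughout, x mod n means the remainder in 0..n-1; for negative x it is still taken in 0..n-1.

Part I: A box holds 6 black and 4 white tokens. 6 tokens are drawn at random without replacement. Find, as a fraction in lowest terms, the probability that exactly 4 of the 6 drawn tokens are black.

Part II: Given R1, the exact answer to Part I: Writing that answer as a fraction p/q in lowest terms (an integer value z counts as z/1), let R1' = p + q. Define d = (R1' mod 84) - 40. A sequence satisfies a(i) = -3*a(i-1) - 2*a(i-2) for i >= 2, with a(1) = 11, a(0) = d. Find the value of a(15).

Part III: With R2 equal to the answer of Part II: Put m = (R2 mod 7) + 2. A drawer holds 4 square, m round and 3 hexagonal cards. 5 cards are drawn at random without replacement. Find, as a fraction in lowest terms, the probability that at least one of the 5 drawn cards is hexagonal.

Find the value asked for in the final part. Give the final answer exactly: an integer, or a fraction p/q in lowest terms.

29/33

Part I: total draws C(10,6) = 210; favorable C(6,4)*C(4,2) = 90; P = 3/7; answer 3/7
Part II: R1 = 3/7; threaded value p + q = 10; d = -30; a(2) = -3*(11) - 2*(-30) = 27; iterating: a(2)=27, a(3)=-103, a(4)=255, a(5)=-559, a(6)=1167, a(7)=-2383, a(8)=4815, a(9)=-9679, a(10)=19407, a(11)=-38863, a(12)=77775, a(13)=-155599, a(14)=311247, a(15)=-622543; answer -622543
Part III: R2 = -622543; m = 4; total draws C(11,5) = 462; complement C(8,5) = 56; favorable 462 - 56 = 406; P = 29/33; answer 29/33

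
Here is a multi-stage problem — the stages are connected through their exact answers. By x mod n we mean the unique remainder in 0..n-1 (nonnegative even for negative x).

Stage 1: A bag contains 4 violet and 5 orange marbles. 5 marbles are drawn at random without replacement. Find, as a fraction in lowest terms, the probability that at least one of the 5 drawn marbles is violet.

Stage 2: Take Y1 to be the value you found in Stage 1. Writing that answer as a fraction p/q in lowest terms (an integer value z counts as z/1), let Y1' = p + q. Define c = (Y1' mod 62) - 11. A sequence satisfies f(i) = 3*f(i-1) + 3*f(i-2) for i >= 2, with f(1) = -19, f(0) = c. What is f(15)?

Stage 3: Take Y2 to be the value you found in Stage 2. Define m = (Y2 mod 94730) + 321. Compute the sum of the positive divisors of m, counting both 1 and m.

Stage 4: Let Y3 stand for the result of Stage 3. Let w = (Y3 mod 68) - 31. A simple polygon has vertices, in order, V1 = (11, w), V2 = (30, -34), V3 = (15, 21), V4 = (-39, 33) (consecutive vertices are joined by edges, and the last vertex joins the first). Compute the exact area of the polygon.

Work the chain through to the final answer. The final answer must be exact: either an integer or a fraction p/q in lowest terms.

1376

Stage 1: total draws C(9,5) = 126; complement C(5,5) = 1; favorable 126 - 1 = 125; P = 125/126; answer 125/126
Stage 2: Y1 = 125/126; threaded value p + q = 251; c = -8; f(2) = 3*(-19) + 3*(-8) = -81; iterating: f(2)=-81, f(3)=-300, f(4)=-1143, f(5)=-4329, f(6)=-16416, f(7)=-62235, f(8)=-235953, f(9)=-894564, f(10)=-3391551, f(11)=-12858345, f(12)=-48749688, f(13)=-184824099, f(14)=-700721361, f(15)=-2656636380; answer -2656636380
Stage 3: Y2 = -2656636380; m = 66791; 66791 is prime, so its only divisors are 1 and 66791; sigma = 1 + 66791 = 66792; answer 66792
Stage 4: Y3 = 66792; w = -15; cross terms: (11*-34 - 30*-15)=76, (30*21 - 15*-34)=1140, (15*33 - -39*21)=1314, (-39*-15 - 11*33)=222; twice the area = |2752| = 2752; area = 1376; answer 1376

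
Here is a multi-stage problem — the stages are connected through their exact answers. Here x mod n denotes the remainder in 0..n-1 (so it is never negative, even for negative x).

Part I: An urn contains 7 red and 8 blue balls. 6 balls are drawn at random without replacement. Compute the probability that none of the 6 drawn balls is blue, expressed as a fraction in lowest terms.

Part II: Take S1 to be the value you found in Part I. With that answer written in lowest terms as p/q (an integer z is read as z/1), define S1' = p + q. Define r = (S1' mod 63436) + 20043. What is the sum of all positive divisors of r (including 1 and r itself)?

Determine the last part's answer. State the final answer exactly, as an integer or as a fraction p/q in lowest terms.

Part I: total draws C(15,6) = 5005; favorable C(7,6) = 7; P = 1/715; answer 1/715
Part II: S1 = 1/715; threaded value p + q = 716; r = 20759; 20759 is prime, so its only divisors are 1 and 20759; sigma = 1 + 20759 = 20760; answer 20760

20760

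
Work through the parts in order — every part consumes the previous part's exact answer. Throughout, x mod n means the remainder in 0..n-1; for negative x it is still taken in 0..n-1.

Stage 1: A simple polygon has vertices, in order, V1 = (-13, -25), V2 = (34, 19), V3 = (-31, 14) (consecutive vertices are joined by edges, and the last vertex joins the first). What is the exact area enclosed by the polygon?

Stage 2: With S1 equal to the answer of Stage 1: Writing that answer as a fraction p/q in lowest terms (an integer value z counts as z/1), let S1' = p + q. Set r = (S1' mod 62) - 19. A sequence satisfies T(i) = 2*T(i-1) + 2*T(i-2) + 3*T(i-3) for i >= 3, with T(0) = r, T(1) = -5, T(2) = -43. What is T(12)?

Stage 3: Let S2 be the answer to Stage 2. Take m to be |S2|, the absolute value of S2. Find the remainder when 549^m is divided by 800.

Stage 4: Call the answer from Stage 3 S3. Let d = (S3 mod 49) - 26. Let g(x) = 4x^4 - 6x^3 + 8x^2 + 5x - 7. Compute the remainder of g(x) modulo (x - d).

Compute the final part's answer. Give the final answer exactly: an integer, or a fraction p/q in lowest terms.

Stage 1: cross terms: (-13*19 - 34*-25)=603, (34*14 - -31*19)=1065, (-31*-25 - -13*14)=957; twice the area = |2625| = 2625; area = 2625/2; answer 2625/2
Stage 2: S1 = 2625/2; threaded value p + q = 2627; r = 4; T(3) = 2*(-43) + 2*(-5) + 3*(4) = -84; iterating: T(3)=-84, T(4)=-269, T(5)=-835, T(6)=-2460, T(7)=-7397, T(8)=-22219, T(9)=-66612, T(10)=-199853, T(11)=-599587, T(12)=-1798716; answer -1798716
Stage 3: S2 = -1798716; m = 1798716; squarings mod 800: 549^1=549, 549^2=601, 549^4=401, 549^8=1, 549^16=1, 549^32=1, 549^64=1, 549^128=1, 549^256=1, 549^512=1, 549^1024=1, 549^2048=1, 549^4096=1, 549^8192=1, 549^16384=1, 549^32768=1, 549^65536=1, 549^131072=1, 549^262144=1, 549^524288=1, 549^1048576=1; 549^1798716 = 549^4 * 549^8 * 549^16 * 549^32 * 549^512 * 549^4096 * 549^8192 * 549^16384 * 549^65536 * 549^131072 * 549^524288 * 549^1048576 = 401 (mod 800); answer 401
Stage 4: S3 = 401; d = -17; remainder = value at the root: 4*(-17)^4 - 6*(-17)^3 + 8*(-17)^2 + 5*(-17)^1 - 7 = (334084) + (29478) + (2312) + (-85) + (-7) = 365782; answer 365782

365782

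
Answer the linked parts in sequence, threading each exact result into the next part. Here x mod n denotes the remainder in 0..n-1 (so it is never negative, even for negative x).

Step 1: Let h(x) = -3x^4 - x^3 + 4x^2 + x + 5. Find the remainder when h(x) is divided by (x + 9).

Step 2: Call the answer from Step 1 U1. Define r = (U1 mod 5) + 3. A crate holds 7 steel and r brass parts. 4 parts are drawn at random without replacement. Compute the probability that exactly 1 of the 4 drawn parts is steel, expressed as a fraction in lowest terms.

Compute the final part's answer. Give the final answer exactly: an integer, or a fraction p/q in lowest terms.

14/165

Step 1: remainder = value at the root: -3*(-9)^4 - 1*(-9)^3 + 4*(-9)^2 + 1*(-9)^1 + 5 = (-19683) + (729) + (324) + (-9) + (5) = -18634; answer -18634
Step 2: U1 = -18634; r = 4; total draws C(11,4) = 330; favorable C(7,1)*C(4,3) = 28; P = 14/165; answer 14/165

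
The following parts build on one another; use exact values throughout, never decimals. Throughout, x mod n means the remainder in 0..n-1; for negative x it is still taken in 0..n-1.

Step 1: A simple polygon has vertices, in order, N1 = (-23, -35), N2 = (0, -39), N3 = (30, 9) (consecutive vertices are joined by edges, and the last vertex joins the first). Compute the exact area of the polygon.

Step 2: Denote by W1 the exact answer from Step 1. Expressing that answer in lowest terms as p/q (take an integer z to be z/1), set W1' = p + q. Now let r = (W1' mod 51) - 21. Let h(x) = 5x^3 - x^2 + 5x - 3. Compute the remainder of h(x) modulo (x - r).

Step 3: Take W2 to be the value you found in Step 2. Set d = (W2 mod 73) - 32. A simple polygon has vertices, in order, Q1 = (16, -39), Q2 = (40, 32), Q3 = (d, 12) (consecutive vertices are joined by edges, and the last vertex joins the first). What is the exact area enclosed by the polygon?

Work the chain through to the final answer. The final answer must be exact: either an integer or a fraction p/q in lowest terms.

Step 1: cross terms: (-23*-39 - 0*-35)=897, (0*9 - 30*-39)=1170, (30*-35 - -23*9)=-843; twice the area = |1224| = 1224; area = 612; answer 612
Step 2: W1 = 612; threaded value p + q = 613; r = -20; remainder = value at the root: 5*(-20)^3 - 1*(-20)^2 + 5*(-20)^1 - 3 = (-40000) + (-400) + (-100) + (-3) = -40503; answer -40503
Step 3: W2 = -40503; d = -20; cross terms: (16*32 - 40*-39)=2072, (40*12 - -20*32)=1120, (-20*-39 - 16*12)=588; twice the area = |3780| = 3780; area = 1890; answer 1890

1890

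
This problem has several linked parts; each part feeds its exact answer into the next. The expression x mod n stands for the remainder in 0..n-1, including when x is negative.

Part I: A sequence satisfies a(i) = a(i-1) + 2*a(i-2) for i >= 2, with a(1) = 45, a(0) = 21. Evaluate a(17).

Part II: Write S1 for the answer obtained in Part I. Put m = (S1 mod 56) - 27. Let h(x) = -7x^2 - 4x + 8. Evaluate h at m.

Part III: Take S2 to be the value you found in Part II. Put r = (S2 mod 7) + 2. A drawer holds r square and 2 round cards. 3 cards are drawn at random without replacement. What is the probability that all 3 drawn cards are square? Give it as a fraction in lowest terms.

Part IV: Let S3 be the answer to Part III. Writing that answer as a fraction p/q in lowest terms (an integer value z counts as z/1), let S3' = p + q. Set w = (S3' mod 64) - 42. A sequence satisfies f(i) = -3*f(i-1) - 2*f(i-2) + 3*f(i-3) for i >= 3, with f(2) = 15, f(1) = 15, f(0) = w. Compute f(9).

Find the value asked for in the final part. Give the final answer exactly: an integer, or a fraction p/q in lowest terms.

12675

Part I: a(2) = 1*(45) + 2*(21) = 87; iterating: a(2)=87, a(3)=177, a(4)=351, a(5)=705, a(6)=1407, a(7)=2817, a(8)=5631, a(9)=11265, a(10)=22527, a(11)=45057, a(12)=90111, a(13)=180225, a(14)=360447, a(15)=720897, a(16)=1441791, a(17)=2883585; answer 2883585
Part II: S1 = 2883585; m = 6; -7*(6)^2 - 4*(6)^1 + 8 = (-252) + (-24) + (8) = -268; answer -268
Part III: S2 = -268; r = 7; total draws C(9,3) = 84; favorable C(7,3) = 35; P = 5/12; answer 5/12
Part IV: S3 = 5/12; threaded value p + q = 17; w = -25; f(3) = -3*(15) - 2*(15) + 3*(-25) = -150; iterating: f(3)=-150, f(4)=465, f(5)=-1050, f(6)=1770, f(7)=-1815, f(8)=-1245, f(9)=12675; answer 12675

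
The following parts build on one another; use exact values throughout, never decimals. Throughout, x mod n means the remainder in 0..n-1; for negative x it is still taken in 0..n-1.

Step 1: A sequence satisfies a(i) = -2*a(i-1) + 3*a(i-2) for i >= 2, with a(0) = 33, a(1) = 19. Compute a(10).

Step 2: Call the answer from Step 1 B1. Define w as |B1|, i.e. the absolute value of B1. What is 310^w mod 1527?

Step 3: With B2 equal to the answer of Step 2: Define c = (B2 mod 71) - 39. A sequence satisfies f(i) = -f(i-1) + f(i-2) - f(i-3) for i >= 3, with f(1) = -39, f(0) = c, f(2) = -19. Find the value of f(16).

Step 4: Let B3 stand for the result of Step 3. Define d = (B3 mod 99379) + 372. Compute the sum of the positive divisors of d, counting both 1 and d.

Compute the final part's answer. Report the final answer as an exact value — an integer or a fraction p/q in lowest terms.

Step 1: a(2) = -2*(19) + 3*(33) = 61; iterating: a(2)=61, a(3)=-65, a(4)=313, a(5)=-821, a(6)=2581, a(7)=-7625, a(8)=22993, a(9)=-68861, a(10)=206701; answer 206701
Step 2: B1 = 206701; w = 206701; squarings mod 1527: 310^1=310, 310^2=1426, 310^4=1039, 310^8=1459, 310^16=43, 310^32=322, 310^64=1375, 310^128=199, 310^256=1426, 310^512=1039, 310^1024=1459, 310^2048=43, 310^4096=322, 310^8192=1375, 310^16384=199, 310^32768=1426, 310^65536=1039, 310^131072=1459; 310^206701 = 310^1 * 310^4 * 310^8 * 310^32 * 310^64 * 310^256 * 310^512 * 310^1024 * 310^8192 * 310^65536 * 310^131072 = 862 (mod 1527); answer 862
Step 3: B2 = 862; c = -29; f(3) = -1*(-19) + 1*(-39) - 1*(-29) = 9; iterating: f(3)=9, f(4)=11, f(5)=17, f(6)=-15, f(7)=21, f(8)=-53, f(9)=89, f(10)=-163, f(11)=305, f(12)=-557, f(13)=1025, f(14)=-1887, f(15)=3469, f(16)=-6381; answer -6381
Step 4: B3 = -6381; d = 93370; 93370 = 2 * 5 * 9337; sigma = (1 + 2) * (1 + 5) * (1 + 9337) = 3 * 6 * 9338 = 168084; answer 168084

168084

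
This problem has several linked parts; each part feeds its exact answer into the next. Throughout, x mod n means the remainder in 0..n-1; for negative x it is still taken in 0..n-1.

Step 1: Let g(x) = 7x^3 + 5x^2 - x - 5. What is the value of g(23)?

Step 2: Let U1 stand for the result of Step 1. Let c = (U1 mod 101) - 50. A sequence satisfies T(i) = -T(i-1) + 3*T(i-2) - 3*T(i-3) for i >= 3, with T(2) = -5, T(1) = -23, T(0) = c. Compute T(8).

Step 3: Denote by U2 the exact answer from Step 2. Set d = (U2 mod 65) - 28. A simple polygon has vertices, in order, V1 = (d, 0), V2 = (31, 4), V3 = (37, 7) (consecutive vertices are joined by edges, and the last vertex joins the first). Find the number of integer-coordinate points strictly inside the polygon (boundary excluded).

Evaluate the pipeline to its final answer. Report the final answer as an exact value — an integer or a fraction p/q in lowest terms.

37

Step 1: 7*(23)^3 + 5*(23)^2 - 1*(23)^1 - 5 = (85169) + (2645) + (-23) + (-5) = 87786; answer 87786
Step 2: U1 = 87786; c = -33; T(3) = -1*(-5) + 3*(-23) - 3*(-33) = 35; iterating: T(3)=35, T(4)=19, T(5)=101, T(6)=-149, T(7)=395, T(8)=-1145; answer -1145
Step 3: U2 = -1145; d = -3; cross terms: (-3*4 - 31*0)=-12, (31*7 - 37*4)=69, (37*0 - -3*7)=21; twice the area = |78| = 78; area = 39; boundary points = 2 + 3 + 1 = 6; strictly interior points = area - boundary/2 + 1 = 37; answer 37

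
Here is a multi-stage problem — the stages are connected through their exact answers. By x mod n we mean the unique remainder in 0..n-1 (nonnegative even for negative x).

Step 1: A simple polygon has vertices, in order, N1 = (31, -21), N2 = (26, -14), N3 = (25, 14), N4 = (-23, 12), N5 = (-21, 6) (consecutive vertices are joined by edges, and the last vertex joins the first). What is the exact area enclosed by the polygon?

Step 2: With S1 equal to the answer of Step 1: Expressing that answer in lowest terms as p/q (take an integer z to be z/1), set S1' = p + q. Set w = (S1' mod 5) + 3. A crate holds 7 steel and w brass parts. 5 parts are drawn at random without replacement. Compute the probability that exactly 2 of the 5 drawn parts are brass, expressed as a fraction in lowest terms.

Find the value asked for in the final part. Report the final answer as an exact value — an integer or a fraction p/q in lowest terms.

105/286

Step 1: cross terms: (31*-14 - 26*-21)=112, (26*14 - 25*-14)=714, (25*12 - -23*14)=622, (-23*6 - -21*12)=114, (-21*-21 - 31*6)=255; twice the area = |1817| = 1817; area = 1817/2; answer 1817/2
Step 2: S1 = 1817/2; threaded value p + q = 1819; w = 7; total draws C(14,5) = 2002; favorable C(7,2)*C(7,3) = 735; P = 105/286; answer 105/286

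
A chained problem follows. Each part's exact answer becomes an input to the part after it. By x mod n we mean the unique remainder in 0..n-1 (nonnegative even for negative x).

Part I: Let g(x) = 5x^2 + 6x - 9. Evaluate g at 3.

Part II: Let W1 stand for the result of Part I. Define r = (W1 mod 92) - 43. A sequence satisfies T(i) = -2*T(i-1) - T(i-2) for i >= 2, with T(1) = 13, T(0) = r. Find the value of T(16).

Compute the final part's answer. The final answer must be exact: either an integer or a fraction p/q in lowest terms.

Part I: 5*(3)^2 + 6*(3)^1 - 9 = (45) + (18) + (-9) = 54; answer 54
Part II: W1 = 54; r = 11; T(2) = -2*(13) - 1*(11) = -37; iterating: T(2)=-37, T(3)=61, T(4)=-85, T(5)=109, T(6)=-133, T(7)=157, T(8)=-181, T(9)=205, T(10)=-229, T(11)=253, T(12)=-277, T(13)=301, T(14)=-325, T(15)=349, T(16)=-373; answer -373

-373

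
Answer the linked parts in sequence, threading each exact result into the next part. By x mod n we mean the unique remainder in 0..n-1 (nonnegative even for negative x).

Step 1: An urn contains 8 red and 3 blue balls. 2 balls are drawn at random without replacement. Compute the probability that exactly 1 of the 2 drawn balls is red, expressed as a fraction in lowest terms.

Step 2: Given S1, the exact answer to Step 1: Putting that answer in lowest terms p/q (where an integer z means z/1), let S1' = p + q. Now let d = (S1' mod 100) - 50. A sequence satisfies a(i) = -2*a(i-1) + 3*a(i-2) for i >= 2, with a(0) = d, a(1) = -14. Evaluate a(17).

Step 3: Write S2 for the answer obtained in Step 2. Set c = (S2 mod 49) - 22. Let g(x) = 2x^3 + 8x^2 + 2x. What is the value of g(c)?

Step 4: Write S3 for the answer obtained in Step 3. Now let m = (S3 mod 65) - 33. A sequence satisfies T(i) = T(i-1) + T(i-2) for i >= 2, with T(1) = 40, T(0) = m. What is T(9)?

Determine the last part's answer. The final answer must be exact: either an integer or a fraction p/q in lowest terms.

919

Step 1: total draws C(11,2) = 55; favorable C(8,1)*C(3,1) = 24; P = 24/55; answer 24/55
Step 2: S1 = 24/55; threaded value p + q = 79; d = 29; a(2) = -2*(-14) + 3*(29) = 115; iterating: a(2)=115, a(3)=-272, a(4)=889, a(5)=-2594, a(6)=7855, a(7)=-23492, a(8)=70549, a(9)=-211574, a(10)=634795, a(11)=-1904312, a(12)=5713009, a(13)=-17138954, a(14)=51416935, a(15)=-154250732, a(16)=462752269, a(17)=-1388256734; answer -1388256734
Step 3: S2 = -1388256734; c = 23; 2*(23)^3 + 8*(23)^2 + 2*(23)^1 = (24334) + (4232) + (46) = 28612; answer 28612
Step 4: S3 = 28612; m = -21; T(2) = 1*(40) + 1*(-21) = 19; iterating: T(2)=19, T(3)=59, T(4)=78, T(5)=137, T(6)=215, T(7)=352, T(8)=567, T(9)=919; answer 919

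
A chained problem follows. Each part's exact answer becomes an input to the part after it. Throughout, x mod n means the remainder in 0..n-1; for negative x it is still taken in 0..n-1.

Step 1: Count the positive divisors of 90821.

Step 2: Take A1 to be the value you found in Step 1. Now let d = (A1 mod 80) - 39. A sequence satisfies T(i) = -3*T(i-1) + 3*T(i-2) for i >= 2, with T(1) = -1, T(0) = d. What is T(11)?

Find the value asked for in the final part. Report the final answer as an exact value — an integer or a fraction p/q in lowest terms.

Step 1: 90821 is prime, so its only divisors are 1 and 90821; count = 2; answer 2
Step 2: A1 = 2; d = -37; T(2) = -3*(-1) + 3*(-37) = -108; iterating: T(2)=-108, T(3)=321, T(4)=-1287, T(5)=4824, T(6)=-18333, T(7)=69471, T(8)=-263412, T(9)=998649, T(10)=-3786183, T(11)=14354496; answer 14354496

14354496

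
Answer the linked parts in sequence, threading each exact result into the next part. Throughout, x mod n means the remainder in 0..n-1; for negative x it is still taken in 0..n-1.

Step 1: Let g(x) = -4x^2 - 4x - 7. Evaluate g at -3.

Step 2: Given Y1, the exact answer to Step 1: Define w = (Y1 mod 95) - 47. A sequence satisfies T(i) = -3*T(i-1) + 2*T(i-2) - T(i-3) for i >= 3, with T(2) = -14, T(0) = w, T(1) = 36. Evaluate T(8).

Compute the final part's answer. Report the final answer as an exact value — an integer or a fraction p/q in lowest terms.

-60862

Step 1: -4*(-3)^2 - 4*(-3)^1 - 7 = (-36) + (12) + (-7) = -31; answer -31
Step 2: Y1 = -31; w = 17; T(3) = -3*(-14) + 2*(36) - 1*(17) = 97; iterating: T(3)=97, T(4)=-355, T(5)=1273, T(6)=-4626, T(7)=16779, T(8)=-60862; answer -60862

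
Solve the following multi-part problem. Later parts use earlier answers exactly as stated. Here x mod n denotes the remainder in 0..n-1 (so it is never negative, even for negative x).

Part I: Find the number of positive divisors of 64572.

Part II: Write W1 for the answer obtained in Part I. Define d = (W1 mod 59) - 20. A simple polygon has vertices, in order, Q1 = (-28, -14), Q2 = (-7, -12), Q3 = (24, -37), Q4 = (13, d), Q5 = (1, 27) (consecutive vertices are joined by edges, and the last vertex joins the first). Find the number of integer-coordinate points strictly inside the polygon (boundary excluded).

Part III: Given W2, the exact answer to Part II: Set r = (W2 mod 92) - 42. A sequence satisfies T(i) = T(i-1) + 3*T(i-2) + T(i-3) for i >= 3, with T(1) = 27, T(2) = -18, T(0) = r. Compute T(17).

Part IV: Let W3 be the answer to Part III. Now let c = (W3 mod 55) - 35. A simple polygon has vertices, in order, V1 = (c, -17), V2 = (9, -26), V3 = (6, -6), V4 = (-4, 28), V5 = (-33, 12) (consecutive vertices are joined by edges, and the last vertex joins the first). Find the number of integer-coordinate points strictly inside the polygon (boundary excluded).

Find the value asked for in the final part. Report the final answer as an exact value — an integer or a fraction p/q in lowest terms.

1581

Part I: 64572 = 2^2 * 3 * 5381; number of divisors = (2+1) * (1+1) * (1+1) = 12; answer 12
Part II: W1 = 12; d = -8; cross terms: (-28*-12 - -7*-14)=238, (-7*-37 - 24*-12)=547, (24*-8 - 13*-37)=289, (13*27 - 1*-8)=359, (1*-14 - -28*27)=742; twice the area = |2175| = 2175; area = 2175/2; boundary points = 1 + 1 + 1 + 1 + 1 = 5; strictly interior points = area - boundary/2 + 1 = 1086; answer 1086
Part III: W2 = 1086; r = 32; T(3) = 1*(-18) + 3*(27) + 1*(32) = 95; iterating: T(3)=95, T(4)=68, T(5)=335, T(6)=634, T(7)=1707, T(8)=3944, T(9)=9699, T(10)=23238, T(11)=56279, T(12)=135692, T(13)=327767, T(14)=791122, T(15)=1910115, T(16)=4611248, T(17)=11132715; answer 11132715
Part IV: W3 = 11132715; c = -35; cross terms: (-35*-26 - 9*-17)=1063, (9*-6 - 6*-26)=102, (6*28 - -4*-6)=144, (-4*12 - -33*28)=876, (-33*-17 - -35*12)=981; twice the area = |3166| = 3166; area = 1583; boundary points = 1 + 1 + 2 + 1 + 1 = 6; strictly interior points = area - boundary/2 + 1 = 1581; answer 1581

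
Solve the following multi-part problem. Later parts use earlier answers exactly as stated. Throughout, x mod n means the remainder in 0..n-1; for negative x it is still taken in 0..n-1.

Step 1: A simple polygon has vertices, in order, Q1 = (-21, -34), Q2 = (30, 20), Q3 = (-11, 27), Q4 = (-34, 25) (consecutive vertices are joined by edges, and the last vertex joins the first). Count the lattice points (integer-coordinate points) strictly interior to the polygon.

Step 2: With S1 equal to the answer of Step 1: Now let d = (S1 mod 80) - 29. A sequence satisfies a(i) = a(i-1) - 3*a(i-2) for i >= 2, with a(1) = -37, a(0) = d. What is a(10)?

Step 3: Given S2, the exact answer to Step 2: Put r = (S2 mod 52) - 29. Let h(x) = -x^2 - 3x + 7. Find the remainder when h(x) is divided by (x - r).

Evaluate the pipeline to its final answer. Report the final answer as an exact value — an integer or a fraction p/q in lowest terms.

-453

Step 1: cross terms: (-21*20 - 30*-34)=600, (30*27 - -11*20)=1030, (-11*25 - -34*27)=643, (-34*-34 - -21*25)=1681; twice the area = |3954| = 3954; area = 1977; boundary points = 3 + 1 + 1 + 1 = 6; strictly interior points = area - boundary/2 + 1 = 1975; answer 1975
Step 2: S1 = 1975; d = 26; a(2) = 1*(-37) - 3*(26) = -115; iterating: a(2)=-115, a(3)=-4, a(4)=341, a(5)=353, a(6)=-670, a(7)=-1729, a(8)=281, a(9)=5468, a(10)=4625; answer 4625
Step 3: S2 = 4625; r = 20; remainder = value at the root: -1*(20)^2 - 3*(20)^1 + 7 = (-400) + (-60) + (7) = -453; answer -453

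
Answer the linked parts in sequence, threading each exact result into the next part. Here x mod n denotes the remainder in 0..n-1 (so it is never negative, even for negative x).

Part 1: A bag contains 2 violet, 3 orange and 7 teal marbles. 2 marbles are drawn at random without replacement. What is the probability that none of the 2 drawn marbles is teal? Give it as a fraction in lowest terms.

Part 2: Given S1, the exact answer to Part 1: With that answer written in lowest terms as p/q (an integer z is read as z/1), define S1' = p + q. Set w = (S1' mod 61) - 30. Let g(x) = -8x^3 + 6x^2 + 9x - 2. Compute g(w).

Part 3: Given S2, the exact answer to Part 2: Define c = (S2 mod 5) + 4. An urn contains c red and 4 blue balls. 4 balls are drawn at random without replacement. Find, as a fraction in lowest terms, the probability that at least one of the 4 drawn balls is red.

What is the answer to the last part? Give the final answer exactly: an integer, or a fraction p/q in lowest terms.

329/330

Part 1: total draws C(12,2) = 66; favorable C(5,2) = 10; P = 5/33; answer 5/33
Part 2: S1 = 5/33; threaded value p + q = 38; w = 8; -8*(8)^3 + 6*(8)^2 + 9*(8)^1 - 2 = (-4096) + (384) + (72) + (-2) = -3642; answer -3642
Part 3: S2 = -3642; c = 7; total draws C(11,4) = 330; complement C(4,4) = 1; favorable 330 - 1 = 329; P = 329/330; answer 329/330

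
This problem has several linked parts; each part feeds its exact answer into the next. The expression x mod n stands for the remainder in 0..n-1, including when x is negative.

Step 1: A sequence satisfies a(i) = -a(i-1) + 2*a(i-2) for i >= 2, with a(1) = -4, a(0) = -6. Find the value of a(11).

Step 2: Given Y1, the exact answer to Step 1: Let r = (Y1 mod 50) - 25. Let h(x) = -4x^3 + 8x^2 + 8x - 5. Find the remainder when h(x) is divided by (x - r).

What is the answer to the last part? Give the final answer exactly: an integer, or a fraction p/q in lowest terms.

Step 1: a(2) = -1*(-4) + 2*(-6) = -8; iterating: a(2)=-8, a(3)=0, a(4)=-16, a(5)=16, a(6)=-48, a(7)=80, a(8)=-176, a(9)=336, a(10)=-688, a(11)=1360; answer 1360
Step 2: Y1 = 1360; r = -15; remainder = value at the root: -4*(-15)^3 + 8*(-15)^2 + 8*(-15)^1 - 5 = (13500) + (1800) + (-120) + (-5) = 15175; answer 15175

15175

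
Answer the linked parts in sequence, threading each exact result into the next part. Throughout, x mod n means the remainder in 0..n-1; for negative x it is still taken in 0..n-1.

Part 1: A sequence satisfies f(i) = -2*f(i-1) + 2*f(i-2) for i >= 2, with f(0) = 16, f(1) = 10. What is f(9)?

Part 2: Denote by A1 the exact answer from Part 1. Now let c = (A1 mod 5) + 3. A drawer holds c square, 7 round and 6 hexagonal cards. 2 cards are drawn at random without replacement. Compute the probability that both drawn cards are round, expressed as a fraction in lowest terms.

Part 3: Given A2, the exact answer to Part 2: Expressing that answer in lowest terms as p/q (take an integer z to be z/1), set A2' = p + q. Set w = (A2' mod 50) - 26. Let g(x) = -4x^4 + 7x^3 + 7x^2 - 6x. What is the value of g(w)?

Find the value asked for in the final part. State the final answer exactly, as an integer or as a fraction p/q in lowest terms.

Part 1: f(2) = -2*(10) + 2*(16) = 12; iterating: f(2)=12, f(3)=-4, f(4)=32, f(5)=-72, f(6)=208, f(7)=-560, f(8)=1536, f(9)=-4192; answer -4192
Part 2: A1 = -4192; c = 6; total draws C(19,2) = 171; favorable C(7,2) = 21; P = 7/57; answer 7/57
Part 3: A2 = 7/57; threaded value p + q = 64; w = -12; -4*(-12)^4 + 7*(-12)^3 + 7*(-12)^2 - 6*(-12)^1 = (-82944) + (-12096) + (1008) + (72) = -93960; answer -93960

-93960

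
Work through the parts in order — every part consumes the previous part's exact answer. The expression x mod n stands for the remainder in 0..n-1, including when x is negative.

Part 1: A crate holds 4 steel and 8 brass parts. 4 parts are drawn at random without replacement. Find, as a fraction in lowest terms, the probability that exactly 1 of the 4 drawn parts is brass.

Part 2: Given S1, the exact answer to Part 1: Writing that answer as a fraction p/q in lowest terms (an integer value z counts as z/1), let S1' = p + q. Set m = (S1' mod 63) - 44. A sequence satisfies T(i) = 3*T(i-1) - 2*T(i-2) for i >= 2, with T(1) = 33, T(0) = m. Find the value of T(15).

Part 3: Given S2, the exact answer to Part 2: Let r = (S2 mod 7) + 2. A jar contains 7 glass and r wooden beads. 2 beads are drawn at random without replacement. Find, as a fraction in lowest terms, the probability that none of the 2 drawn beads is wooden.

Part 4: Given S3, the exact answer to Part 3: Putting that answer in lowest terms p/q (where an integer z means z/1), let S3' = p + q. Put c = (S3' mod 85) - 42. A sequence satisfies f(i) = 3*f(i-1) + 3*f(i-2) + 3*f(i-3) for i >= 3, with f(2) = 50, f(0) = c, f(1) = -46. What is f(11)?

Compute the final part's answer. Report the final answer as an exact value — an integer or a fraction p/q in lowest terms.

-2044305

Part 1: total draws C(12,4) = 495; favorable C(8,1)*C(4,3) = 32; P = 32/495; answer 32/495
Part 2: S1 = 32/495; threaded value p + q = 527; m = -21; T(2) = 3*(33) - 2*(-21) = 141; iterating: T(2)=141, T(3)=357, T(4)=789, T(5)=1653, T(6)=3381, T(7)=6837, T(8)=13749, T(9)=27573, T(10)=55221, T(11)=110517, T(12)=221109, T(13)=442293, T(14)=884661, T(15)=1769397; answer 1769397
Part 3: S2 = 1769397; r = 2; total draws C(9,2) = 36; favorable C(7,2) = 21; P = 7/12; answer 7/12
Part 4: S3 = 7/12; threaded value p + q = 19; c = -23; f(3) = 3*(50) + 3*(-46) + 3*(-23) = -57; iterating: f(3)=-57, f(4)=-159, f(5)=-498, f(6)=-2142, f(7)=-8397, f(8)=-33111, f(9)=-130950, f(10)=-517374, f(11)=-2044305; answer -2044305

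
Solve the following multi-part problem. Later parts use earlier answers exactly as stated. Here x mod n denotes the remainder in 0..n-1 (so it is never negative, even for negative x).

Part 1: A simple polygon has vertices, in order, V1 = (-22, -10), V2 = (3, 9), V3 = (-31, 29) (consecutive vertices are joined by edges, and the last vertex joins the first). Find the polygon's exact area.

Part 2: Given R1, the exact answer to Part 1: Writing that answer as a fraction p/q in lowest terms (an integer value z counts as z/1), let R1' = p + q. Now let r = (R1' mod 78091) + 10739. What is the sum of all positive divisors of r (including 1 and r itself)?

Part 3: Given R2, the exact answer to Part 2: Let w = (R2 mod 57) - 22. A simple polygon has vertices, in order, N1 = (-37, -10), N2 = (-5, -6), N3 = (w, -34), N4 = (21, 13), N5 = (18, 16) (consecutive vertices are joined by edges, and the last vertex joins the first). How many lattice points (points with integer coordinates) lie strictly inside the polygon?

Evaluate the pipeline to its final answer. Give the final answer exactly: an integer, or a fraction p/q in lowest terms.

971

Part 1: cross terms: (-22*9 - 3*-10)=-168, (3*29 - -31*9)=366, (-31*-10 - -22*29)=948; twice the area = |1146| = 1146; area = 573; answer 573
Part 2: R1 = 573; threaded value p + q = 574; r = 11313; 11313 = 3^3 * 419; sigma = (1 + 3 + 9 + 27) * (1 + 419) = 40 * 420 = 16800; answer 16800
Part 3: R2 = 16800; w = 20; cross terms: (-37*-6 - -5*-10)=172, (-5*-34 - 20*-6)=290, (20*13 - 21*-34)=974, (21*16 - 18*13)=102, (18*-10 - -37*16)=412; twice the area = |1950| = 1950; area = 975; boundary points = 4 + 1 + 1 + 3 + 1 = 10; strictly interior points = area - boundary/2 + 1 = 971; answer 971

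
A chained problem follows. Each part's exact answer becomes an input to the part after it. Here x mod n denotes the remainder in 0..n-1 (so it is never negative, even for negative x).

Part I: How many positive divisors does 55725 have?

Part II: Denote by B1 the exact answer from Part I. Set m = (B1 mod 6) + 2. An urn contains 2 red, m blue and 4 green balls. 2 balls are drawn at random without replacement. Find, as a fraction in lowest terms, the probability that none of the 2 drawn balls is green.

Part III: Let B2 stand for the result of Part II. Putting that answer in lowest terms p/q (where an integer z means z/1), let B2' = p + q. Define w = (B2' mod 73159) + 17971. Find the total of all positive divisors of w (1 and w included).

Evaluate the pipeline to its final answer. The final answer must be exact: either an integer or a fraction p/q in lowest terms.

Part I: 55725 = 3 * 5^2 * 743; number of divisors = (1+1) * (2+1) * (1+1) = 12; answer 12
Part II: B1 = 12; m = 2; total draws C(8,2) = 28; favorable C(4,2) = 6; P = 3/14; answer 3/14
Part III: B2 = 3/14; threaded value p + q = 17; w = 17988; 17988 = 2^2 * 3 * 1499; sigma = (1 + 2 + 4) * (1 + 3) * (1 + 1499) = 7 * 4 * 1500 = 42000; answer 42000

42000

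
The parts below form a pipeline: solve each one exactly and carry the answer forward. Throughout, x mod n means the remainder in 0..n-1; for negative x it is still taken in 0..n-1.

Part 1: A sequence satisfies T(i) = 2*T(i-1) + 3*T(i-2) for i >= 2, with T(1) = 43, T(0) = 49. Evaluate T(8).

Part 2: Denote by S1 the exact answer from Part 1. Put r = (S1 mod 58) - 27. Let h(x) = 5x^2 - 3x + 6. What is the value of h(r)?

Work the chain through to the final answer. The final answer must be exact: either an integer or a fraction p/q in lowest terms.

Part 1: T(2) = 2*(43) + 3*(49) = 233; iterating: T(2)=233, T(3)=595, T(4)=1889, T(5)=5563, T(6)=16793, T(7)=50275, T(8)=150929; answer 150929
Part 2: S1 = 150929; r = -14; 5*(-14)^2 - 3*(-14)^1 + 6 = (980) + (42) + (6) = 1028; answer 1028

1028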